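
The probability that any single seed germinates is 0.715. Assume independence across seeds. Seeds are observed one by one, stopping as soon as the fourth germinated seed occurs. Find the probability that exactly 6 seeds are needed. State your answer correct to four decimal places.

0.2123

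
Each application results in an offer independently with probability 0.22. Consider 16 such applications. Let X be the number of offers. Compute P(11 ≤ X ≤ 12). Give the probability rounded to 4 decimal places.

X ~ Binomial(16, 0.22); P(11 ≤ X ≤ 12) = Σ C(16,k) p^k (1−p)^(16−k) over k:
  k=11: C(16,11)·0.22^11·0.78^5 = 0.000074
  k=12: C(16,12)·0.22^12·0.78^4 = 0.000009
Total = 0.000082

0.0001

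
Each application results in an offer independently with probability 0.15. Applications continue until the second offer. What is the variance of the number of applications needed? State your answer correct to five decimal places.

75.55556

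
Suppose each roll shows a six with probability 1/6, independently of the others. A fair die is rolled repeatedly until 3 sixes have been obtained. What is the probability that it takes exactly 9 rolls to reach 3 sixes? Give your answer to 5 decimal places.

0.04341

Y = trial on which the third success occurs; negative binomial, r=3, p=0.166667.
P(Y=9) = C(8,2) · p^3 · (1−p)^6
= 28 · 0.0046296 · 0.3349 = 0.0434127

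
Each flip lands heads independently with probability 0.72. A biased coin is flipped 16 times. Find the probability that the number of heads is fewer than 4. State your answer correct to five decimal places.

0.00001

X ~ Binomial(16, 0.72); P(X ≤ 3) = Σ C(16,k) p^k (1−p)^(16−k) over k:
  k=0: C(16,0)·0.72^0·0.28^16 = 0.0000000
  k=1: C(16,1)·0.72^1·0.28^15 = 0.0000001
  k=2: C(16,2)·0.72^2·0.28^14 = 0.0000011
  k=3: C(16,3)·0.72^3·0.28^13 = 0.0000136
Total = 0.0000148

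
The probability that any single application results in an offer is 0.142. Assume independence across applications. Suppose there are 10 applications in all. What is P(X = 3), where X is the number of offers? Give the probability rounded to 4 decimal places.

X ~ Binomial(n=10, p=0.142).
P(X=3) = C(10,3) · p^3 · (1−p)^7
= 120 · 0.0028633 · 0.3423 = 0.117614

0.1176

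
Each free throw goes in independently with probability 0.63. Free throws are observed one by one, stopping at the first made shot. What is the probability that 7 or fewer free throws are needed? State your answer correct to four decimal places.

0.9991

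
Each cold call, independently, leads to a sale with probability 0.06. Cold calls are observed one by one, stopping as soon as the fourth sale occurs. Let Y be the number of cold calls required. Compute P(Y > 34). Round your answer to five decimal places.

Needing more than 34 cold calls ⇔ fewer than 4 successes in the first 34. With X ~ Binomial(34, 0.06), P(Y > 34) = P(X ≤ 3).
  k=0: C(34,0)·0.06^0·0.94^34 = 0.1219964
  k=1: C(34,1)·0.06^1·0.94^33 = 0.2647581
  k=2: C(34,2)·0.06^2·0.94^32 = 0.2788410
  k=3: C(34,3)·0.06^3·0.94^31 = 0.1898492
P(X ≤ 3) = 0.8554448

0.85544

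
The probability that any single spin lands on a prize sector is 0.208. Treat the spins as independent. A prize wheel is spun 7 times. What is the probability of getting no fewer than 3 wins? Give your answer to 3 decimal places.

0.162

X ~ Binomial(7, 0.208); P(X ≥ 3) = Σ C(7,k) p^k (1−p)^(7−k) over k:
  k=3: C(7,3)·0.208^3·0.792^4 = 0.12392
  k=4: C(7,4)·0.208^4·0.792^3 = 0.03255
  k=5: C(7,5)·0.208^5·0.792^2 = 0.00513
  k=6: C(7,6)·0.208^6·0.792^1 = 0.00045
  k=7: C(7,7)·0.208^7·0.792^0 = 0.00002
Total = 0.16207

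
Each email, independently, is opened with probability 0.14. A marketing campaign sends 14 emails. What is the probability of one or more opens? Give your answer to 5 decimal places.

P(at least one) = 1 − P(none) = 1 − (1 − 0.14)^14
= 1 − 0.1210538 = 0.8789462

0.87895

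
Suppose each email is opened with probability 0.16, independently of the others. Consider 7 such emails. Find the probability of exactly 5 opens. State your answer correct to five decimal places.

X ~ Binomial(n=7, p=0.16).
P(X=5) = C(7,5) · p^5 · (1−p)^2
= 21 · 0.00010486 · 0.7056 = 0.0015537

0.00155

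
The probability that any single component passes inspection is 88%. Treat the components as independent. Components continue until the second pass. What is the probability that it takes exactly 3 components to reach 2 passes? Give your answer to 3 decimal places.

0.186

Y = trial on which the second success occurs; negative binomial, r=2, p=0.88.
P(Y=3) = C(2,1) · p^2 · (1−p)^1
= 2 · 0.7744 · 0.12 = 0.18586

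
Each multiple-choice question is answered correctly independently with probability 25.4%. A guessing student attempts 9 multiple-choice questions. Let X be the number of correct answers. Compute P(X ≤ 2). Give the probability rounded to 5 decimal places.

0.58947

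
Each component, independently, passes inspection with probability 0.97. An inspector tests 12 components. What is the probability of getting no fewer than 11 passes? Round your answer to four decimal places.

0.9514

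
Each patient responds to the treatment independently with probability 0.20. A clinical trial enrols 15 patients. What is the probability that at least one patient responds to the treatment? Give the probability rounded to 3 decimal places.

0.965

P(at least one) = 1 − P(none) = 1 − (1 − 0.20)^15
= 1 − 0.03518 = 0.96482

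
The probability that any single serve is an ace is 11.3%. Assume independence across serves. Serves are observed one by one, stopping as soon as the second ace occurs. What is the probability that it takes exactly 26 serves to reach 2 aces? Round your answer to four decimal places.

0.0180

Y = trial on which the second success occurs; negative binomial, r=2, p=0.113.
P(Y=26) = C(25,1) · p^2 · (1−p)^24
= 25 · 0.012769 · 0.056256 = 0.017958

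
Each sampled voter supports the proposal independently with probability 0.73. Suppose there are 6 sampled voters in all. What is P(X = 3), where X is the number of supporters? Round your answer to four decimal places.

X ~ Binomial(n=6, p=0.73).
P(X=3) = C(6,3) · p^3 · (1−p)^3
= 20 · 0.38902 · 0.019683 = 0.153140

0.1531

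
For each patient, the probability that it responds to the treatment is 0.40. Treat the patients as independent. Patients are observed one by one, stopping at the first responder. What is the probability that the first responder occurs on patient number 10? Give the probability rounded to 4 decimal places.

0.0040

Geometric (trials to first success), p = 0.40.
P(Y = 10) = (1−p)^9 · p = 0.010078 · 0.40 = 0.004031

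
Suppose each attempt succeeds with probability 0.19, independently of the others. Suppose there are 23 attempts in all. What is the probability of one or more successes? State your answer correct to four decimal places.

P(at least one) = 1 − P(none) = 1 − (1 − 0.19)^23
= 1 − 0.007855 = 0.992145

0.9921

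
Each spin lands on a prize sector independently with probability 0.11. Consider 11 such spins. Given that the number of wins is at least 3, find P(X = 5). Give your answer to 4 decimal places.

0.0330

X ~ Binomial(11, 0.11). Want P(X=5 | X≥3) = P(X=5) / P(X≥3).
P(X=5) = C(11,5)·0.11^5·0.89^6 = 0.003698
P(X≥3) = 1 − 0.277517 − 0.377299 − 0.233162 = 0.112022
Ratio = 0.003698 / 0.112022 = 0.033010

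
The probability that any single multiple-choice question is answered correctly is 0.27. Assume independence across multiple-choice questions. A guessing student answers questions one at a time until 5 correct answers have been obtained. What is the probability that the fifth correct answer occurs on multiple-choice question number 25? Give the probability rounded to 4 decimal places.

Y = trial on which the fifth success occurs; negative binomial, r=5, p=0.27.
P(Y=25) = C(24,4) · p^5 · (1−p)^20
= 10626 · 0.0014349 · 0.001847 = 0.028161

0.0282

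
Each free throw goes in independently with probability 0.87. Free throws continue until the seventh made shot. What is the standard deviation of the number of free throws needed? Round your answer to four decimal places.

1.0965

Y = total free throws until the seventh success; negative binomial with r=7, p=0.87.
SD(Y) = √[r(1−p)/p²] = √(1.202272) = 1.096482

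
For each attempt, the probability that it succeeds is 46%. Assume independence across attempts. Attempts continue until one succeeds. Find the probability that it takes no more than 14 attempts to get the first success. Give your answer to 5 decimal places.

0.99982

Y = number of attempts to the first success; geometric, p = 0.46.
P(Y ≤ 14) = 1 − (1−p)^14 = 1 − 0.0001793 = 0.9998207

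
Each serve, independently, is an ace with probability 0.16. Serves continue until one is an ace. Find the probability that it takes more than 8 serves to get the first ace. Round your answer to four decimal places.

0.2479

Y = number of serves to the first success; geometric, p = 0.16.
P(Y > 8) = P(first 8 all fail) = (1−p)^8 = 0.247876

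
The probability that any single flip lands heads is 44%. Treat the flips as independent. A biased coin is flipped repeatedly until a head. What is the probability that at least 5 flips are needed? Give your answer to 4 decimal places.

Y = number of flips to the first success; geometric, p = 0.44.
P(Y > 4) = P(first 4 all fail) = (1−p)^4 = 0.098345

0.0983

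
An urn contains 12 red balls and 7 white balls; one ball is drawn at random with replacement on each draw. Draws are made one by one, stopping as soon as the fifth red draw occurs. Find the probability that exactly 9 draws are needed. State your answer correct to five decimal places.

Y = trial on which the fifth success occurs; negative binomial, r=5, p=0.631579.
P(Y=9) = C(8,4) · p^5 · (1−p)^4
= 70 · 0.10049 · 0.018424 = 0.1296027

0.12960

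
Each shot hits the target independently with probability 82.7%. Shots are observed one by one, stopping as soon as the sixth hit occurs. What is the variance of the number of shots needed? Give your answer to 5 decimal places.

1.51770

Y = total shots until the sixth success; negative binomial with r=6, p=0.827.
Var(Y) = r(1−p)/p² = 6·0.173 / 0.827² = 1.5177014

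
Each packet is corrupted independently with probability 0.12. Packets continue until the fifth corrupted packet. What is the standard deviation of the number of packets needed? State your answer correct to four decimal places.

Y = total packets until the fifth success; negative binomial with r=5, p=0.12.
SD(Y) = √[r(1−p)/p²] = √(305.555556) = 17.480147

17.4801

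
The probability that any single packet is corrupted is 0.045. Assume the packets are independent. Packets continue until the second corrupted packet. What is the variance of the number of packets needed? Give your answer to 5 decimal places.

Y = total packets until the second success; negative binomial with r=2, p=0.045.
Var(Y) = r(1−p)/p² = 2·0.955 / 0.045² = 943.2098765

943.20988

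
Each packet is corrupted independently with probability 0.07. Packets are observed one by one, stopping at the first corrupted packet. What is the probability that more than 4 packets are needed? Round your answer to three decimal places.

0.748

Y = number of packets to the first success; geometric, p = 0.07.
P(Y > 4) = P(first 4 all fail) = (1−p)^4 = 0.74805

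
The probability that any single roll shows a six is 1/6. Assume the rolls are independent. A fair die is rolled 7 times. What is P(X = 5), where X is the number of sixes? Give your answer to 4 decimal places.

X ~ Binomial(n=7, p=0.166667).
P(X=5) = C(7,5) · p^5 · (1−p)^2
= 21 · 0.0001286 · 0.69444 = 0.001875

0.0019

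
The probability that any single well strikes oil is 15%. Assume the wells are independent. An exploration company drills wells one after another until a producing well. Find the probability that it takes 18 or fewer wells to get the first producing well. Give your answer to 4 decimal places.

0.9464

Y = number of wells to the first success; geometric, p = 0.15.
P(Y ≤ 18) = 1 − (1−p)^18 = 1 − 0.053646 = 0.946354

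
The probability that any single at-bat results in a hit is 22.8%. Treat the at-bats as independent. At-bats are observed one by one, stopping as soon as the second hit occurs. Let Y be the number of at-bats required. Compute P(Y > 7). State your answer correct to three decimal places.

Needing more than 7 at-bats ⇔ fewer than 2 successes in the first 7. With X ~ Binomial(7, 0.228), P(Y > 7) = P(X ≤ 1).
  k=0: C(7,0)·0.228^0·0.772^7 = 0.16343
  k=1: C(7,1)·0.228^1·0.772^6 = 0.33786
P(X ≤ 1) = 0.50129

0.501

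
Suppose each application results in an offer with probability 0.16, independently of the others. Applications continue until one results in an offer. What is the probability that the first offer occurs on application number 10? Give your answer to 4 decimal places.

0.0333

Geometric (trials to first success), p = 0.16.
P(Y = 10) = (1−p)^9 · p = 0.20822 · 0.16 = 0.033315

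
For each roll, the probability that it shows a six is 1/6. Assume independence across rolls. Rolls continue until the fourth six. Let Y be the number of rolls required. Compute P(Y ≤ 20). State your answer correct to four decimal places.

0.4335

Finishing within 20 rolls ⇔ at least 4 successes in the first 20. With X ~ Binomial(20, 0.166667), P(Y ≤ 20) = 1 − P(X ≤ 3).
  k=0: C(20,0)·0.166667^0·0.833333^20 = 0.026084
  k=1: C(20,1)·0.166667^1·0.833333^19 = 0.104336
  k=2: C(20,2)·0.166667^2·0.833333^18 = 0.198239
  k=3: C(20,3)·0.166667^3·0.833333^17 = 0.237887
1 − 0.566546 = 0.433454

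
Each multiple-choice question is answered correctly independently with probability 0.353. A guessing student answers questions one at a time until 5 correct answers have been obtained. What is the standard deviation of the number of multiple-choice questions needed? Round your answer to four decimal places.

5.0952

Y = total multiple-choice questions until the fifth success; negative binomial with r=5, p=0.353.
SD(Y) = √[r(1−p)/p²] = √(25.961207) = 5.095214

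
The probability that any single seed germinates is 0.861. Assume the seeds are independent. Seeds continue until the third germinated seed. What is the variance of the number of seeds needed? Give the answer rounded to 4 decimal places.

Y = total seeds until the third success; negative binomial with r=3, p=0.861.
Var(Y) = r(1−p)/p² = 3·0.139 / 0.861² = 0.562509

0.5625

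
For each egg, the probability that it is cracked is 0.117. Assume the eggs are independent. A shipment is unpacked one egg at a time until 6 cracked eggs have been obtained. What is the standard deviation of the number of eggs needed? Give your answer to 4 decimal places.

Y = total eggs until the sixth success; negative binomial with r=6, p=0.117.
SD(Y) = √[r(1−p)/p²] = √(387.026079) = 19.672978

19.6730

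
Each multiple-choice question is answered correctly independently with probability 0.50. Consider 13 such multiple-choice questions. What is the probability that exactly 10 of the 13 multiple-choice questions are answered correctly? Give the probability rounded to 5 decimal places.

0.03491

X ~ Binomial(n=13, p=0.50).
P(X=10) = C(13,10) · p^10 · (1−p)^3
= 286 · 0.00097656 · 0.125 = 0.0349121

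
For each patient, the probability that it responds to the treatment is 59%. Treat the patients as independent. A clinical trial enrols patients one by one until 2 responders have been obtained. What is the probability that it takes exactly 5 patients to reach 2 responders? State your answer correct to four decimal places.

0.0960

Y = trial on which the second success occurs; negative binomial, r=2, p=0.59.
P(Y=5) = C(4,1) · p^2 · (1−p)^3
= 4 · 0.3481 · 0.068921 = 0.095966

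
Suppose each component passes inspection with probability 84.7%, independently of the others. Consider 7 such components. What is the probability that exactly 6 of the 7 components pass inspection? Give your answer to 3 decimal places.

X ~ Binomial(n=7, p=0.847).
P(X=6) = C(7,6) · p^6 · (1−p)^1
= 7 · 0.36923 · 0.153 = 0.39545

0.395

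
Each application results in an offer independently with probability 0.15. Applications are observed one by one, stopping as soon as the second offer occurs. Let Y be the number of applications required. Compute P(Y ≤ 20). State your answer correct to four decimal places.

Finishing within 20 applications ⇔ at least 2 successes in the first 20. With X ~ Binomial(20, 0.15), P(Y ≤ 20) = 1 − P(X ≤ 1).
  k=0: C(20,0)·0.15^0·0.85^20 = 0.038760
  k=1: C(20,1)·0.15^1·0.85^19 = 0.136798
1 − 0.175558 = 0.824442

0.8244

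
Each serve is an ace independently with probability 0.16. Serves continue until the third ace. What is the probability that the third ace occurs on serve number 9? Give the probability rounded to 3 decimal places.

Y = trial on which the third success occurs; negative binomial, r=3, p=0.16.
P(Y=9) = C(8,2) · p^3 · (1−p)^6
= 28 · 0.004096 · 0.3513 = 0.04029

0.040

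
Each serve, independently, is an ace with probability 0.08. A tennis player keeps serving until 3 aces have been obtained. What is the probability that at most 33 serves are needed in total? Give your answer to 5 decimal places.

0.49820

Finishing within 33 serves ⇔ at least 3 successes in the first 33. With X ~ Binomial(33, 0.08), P(Y ≤ 33) = 1 − P(X ≤ 2).
  k=0: C(33,0)·0.08^0·0.92^33 = 0.0638261
  k=1: C(33,1)·0.08^1·0.92^32 = 0.1831532
  k=2: C(33,2)·0.08^2·0.92^31 = 0.2548218
1 − 0.5018010 = 0.4981990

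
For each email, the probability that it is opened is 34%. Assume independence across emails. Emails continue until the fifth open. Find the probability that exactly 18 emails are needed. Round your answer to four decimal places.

Y = trial on which the fifth success occurs; negative binomial, r=5, p=0.34.
P(Y=18) = C(17,4) · p^5 · (1−p)^13
= 2380 · 0.0045435 · 0.0045089 = 0.048758

0.0488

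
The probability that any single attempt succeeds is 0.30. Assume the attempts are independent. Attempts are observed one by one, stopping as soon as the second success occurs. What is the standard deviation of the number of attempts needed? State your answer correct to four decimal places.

3.9441

Y = total attempts until the second success; negative binomial with r=2, p=0.30.
SD(Y) = √[r(1−p)/p²] = √(15.555556) = 3.944053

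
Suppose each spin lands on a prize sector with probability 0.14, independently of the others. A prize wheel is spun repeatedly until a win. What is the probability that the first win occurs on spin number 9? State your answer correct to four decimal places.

0.0419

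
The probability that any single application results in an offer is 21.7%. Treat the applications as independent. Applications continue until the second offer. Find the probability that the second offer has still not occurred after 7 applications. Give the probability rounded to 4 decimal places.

0.5305

Needing more than 7 applications ⇔ fewer than 2 successes in the first 7. With X ~ Binomial(7, 0.217), P(Y > 7) = P(X ≤ 1).
  k=0: C(7,0)·0.217^0·0.783^7 = 0.180440
  k=1: C(7,1)·0.217^1·0.783^6 = 0.350049
P(X ≤ 1) = 0.530488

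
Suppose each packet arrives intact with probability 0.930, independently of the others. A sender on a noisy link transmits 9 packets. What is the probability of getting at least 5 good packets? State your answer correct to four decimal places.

0.9998

X ~ Binomial(9, 0.93); P(X ≥ 5) = Σ C(9,k) p^k (1−p)^(9−k) over k:
  k=5: C(9,5)·0.93^5·0.07^4 = 0.002105
  k=6: C(9,6)·0.93^6·0.07^3 = 0.018641
  k=7: C(9,7)·0.93^7·0.07^2 = 0.106140
  k=8: C(9,8)·0.93^8·0.07^1 = 0.352537
  k=9: C(9,9)·0.93^9·0.07^0 = 0.520411
Total = 0.999833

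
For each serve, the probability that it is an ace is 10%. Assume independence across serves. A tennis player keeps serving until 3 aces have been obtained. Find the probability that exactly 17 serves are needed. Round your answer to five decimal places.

Y = trial on which the third success occurs; negative binomial, r=3, p=0.10.
P(Y=17) = C(16,2) · p^3 · (1−p)^14
= 120 · 0.001 · 0.22877 = 0.0274522

0.02745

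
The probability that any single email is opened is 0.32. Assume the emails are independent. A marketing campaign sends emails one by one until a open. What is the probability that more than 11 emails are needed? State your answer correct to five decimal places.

Y = number of emails to the first success; geometric, p = 0.32.
P(Y > 11) = P(first 11 all fail) = (1−p)^11 = 0.0143747

0.01437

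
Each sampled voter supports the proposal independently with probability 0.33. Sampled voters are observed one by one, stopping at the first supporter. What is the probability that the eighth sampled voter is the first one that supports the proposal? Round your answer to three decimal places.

0.020

Geometric (trials to first success), p = 0.33.
P(Y = 8) = (1−p)^7 · p = 0.060607 · 0.33 = 0.02000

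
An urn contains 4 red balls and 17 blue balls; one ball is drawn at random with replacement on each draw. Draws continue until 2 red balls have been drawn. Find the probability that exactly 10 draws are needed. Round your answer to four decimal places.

Y = trial on which the second success occurs; negative binomial, r=2, p=0.190476.
P(Y=10) = C(9,1) · p^2 · (1−p)^8
= 9 · 0.036281 · 0.18443 = 0.060223

0.0602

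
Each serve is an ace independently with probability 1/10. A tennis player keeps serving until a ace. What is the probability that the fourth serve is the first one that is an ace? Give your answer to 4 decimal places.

0.0729

Geometric (trials to first success), p = 0.10.
P(Y = 4) = (1−p)^3 · p = 0.729 · 0.10 = 0.072900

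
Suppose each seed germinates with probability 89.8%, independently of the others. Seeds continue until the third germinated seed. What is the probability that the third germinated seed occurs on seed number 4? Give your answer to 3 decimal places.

0.222

Y = trial on which the third success occurs; negative binomial, r=3, p=0.898.
P(Y=4) = C(3,2) · p^3 · (1−p)^1
= 3 · 0.72415 · 0.102 = 0.22159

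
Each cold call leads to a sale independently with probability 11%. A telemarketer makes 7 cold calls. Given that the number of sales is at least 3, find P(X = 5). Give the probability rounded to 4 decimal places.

0.0081

X ~ Binomial(7, 0.11). Want P(X=5 | X≥3) = P(X=5) / P(X≥3).
P(X=5) = C(7,5)·0.11^5·0.89^2 = 0.000268
P(X≥3) = 1 − 0.442313 − 0.382676 − 0.141891 = 0.033120
Ratio = 0.000268 / 0.033120 = 0.008089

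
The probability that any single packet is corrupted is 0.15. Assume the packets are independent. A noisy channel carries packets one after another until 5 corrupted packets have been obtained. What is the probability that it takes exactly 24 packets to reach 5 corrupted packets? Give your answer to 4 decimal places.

Y = trial on which the fifth success occurs; negative binomial, r=5, p=0.15.
P(Y=24) = C(23,4) · p^5 · (1−p)^19
= 8855 · 7.5937e-05 · 0.045599 = 0.030662

0.0307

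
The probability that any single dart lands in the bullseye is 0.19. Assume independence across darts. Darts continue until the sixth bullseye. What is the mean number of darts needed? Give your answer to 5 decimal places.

31.57895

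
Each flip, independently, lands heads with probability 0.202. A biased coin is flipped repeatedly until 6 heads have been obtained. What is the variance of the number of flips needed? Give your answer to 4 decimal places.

117.3414

Y = total flips until the sixth success; negative binomial with r=6, p=0.202.
Var(Y) = r(1−p)/p² = 6·0.798 / 0.202² = 117.341437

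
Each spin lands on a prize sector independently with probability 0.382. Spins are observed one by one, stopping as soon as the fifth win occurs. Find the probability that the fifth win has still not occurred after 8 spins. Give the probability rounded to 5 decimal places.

0.85293

Needing more than 8 spins ⇔ fewer than 5 successes in the first 8. With X ~ Binomial(8, 0.382), P(Y > 8) = P(X ≤ 4).
  k=0: C(8,0)·0.382^0·0.618^8 = 0.0212769
  k=1: C(8,1)·0.382^1·0.618^7 = 0.1052138
  k=2: C(8,2)·0.382^2·0.618^6 = 0.2276227
  k=3: C(8,3)·0.382^3·0.618^5 = 0.2813977
  k=4: C(8,4)·0.382^4·0.618^4 = 0.2174230
P(X ≤ 4) = 0.8529340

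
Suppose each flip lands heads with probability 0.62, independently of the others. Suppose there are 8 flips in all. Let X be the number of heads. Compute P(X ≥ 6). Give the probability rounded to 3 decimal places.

X ~ Binomial(8, 0.62); P(X ≥ 6) = Σ C(8,k) p^k (1−p)^(8−k) over k:
  k=6: C(8,6)·0.62^6·0.38^2 = 0.22965
  k=7: C(8,7)·0.62^7·0.38^1 = 0.10706
  k=8: C(8,8)·0.62^8·0.38^0 = 0.02183
Total = 0.35855

0.359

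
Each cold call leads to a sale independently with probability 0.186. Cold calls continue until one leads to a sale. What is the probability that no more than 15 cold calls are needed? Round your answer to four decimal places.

0.9544

Y = number of cold calls to the first success; geometric, p = 0.186.
P(Y ≤ 15) = 1 − (1−p)^15 = 1 − 0.045642 = 0.954358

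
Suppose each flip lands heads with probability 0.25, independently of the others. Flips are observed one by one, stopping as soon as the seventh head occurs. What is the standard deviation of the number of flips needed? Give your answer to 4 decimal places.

9.1652

Y = total flips until the seventh success; negative binomial with r=7, p=0.25.
SD(Y) = √[r(1−p)/p²] = √(84.000000) = 9.165151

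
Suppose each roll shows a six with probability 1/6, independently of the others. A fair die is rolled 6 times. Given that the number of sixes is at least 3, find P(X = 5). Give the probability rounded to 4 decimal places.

0.0103

X ~ Binomial(6, 0.166667). Want P(X=5 | X≥3) = P(X=5) / P(X≥3).
P(X=5) = C(6,5)·0.166667^5·0.833333^1 = 0.000643
P(X≥3) = 1 − 0.334898 − 0.401878 − 0.200939 = 0.062286
Ratio = 0.000643 / 0.062286 = 0.010323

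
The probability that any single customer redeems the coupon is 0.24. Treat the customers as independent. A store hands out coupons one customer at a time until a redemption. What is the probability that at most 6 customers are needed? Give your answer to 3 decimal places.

Y = number of customers to the first success; geometric, p = 0.24.
P(Y ≤ 6) = 1 − (1−p)^6 = 1 − 0.19270 = 0.80730

0.807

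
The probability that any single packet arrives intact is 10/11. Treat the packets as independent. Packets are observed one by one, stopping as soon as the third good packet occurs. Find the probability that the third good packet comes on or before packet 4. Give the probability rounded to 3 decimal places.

Finishing within 4 packets ⇔ at least 3 successes in the first 4. With X ~ Binomial(4, 0.909091), P(Y ≤ 4) = 1 − P(X ≤ 2).
  k=0: C(4,0)·0.909091^0·0.090909^4 = 0.00007
  k=1: C(4,1)·0.909091^1·0.090909^3 = 0.00273
  k=2: C(4,2)·0.909091^2·0.090909^2 = 0.04098
1 − 0.04378 = 0.95622

0.956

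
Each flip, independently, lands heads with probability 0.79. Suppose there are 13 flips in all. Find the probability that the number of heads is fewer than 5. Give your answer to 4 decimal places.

0.0002

X ~ Binomial(13, 0.79); P(X ≤ 4) = Σ C(13,k) p^k (1−p)^(13−k) over k:
  k=0: C(13,0)·0.79^0·0.21^13 = 0.000000
  k=1: C(13,1)·0.79^1·0.21^12 = 0.000000
  k=2: C(13,2)·0.79^2·0.21^11 = 0.000002
  k=3: C(13,3)·0.79^3·0.21^10 = 0.000024
  k=4: C(13,4)·0.79^4·0.21^9 = 0.000221
Total = 0.000247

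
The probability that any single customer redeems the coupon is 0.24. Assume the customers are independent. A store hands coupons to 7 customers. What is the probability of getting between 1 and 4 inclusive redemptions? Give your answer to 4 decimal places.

0.8428

X ~ Binomial(7, 0.24); P(1 ≤ X ≤ 4) = Σ C(7,k) p^k (1−p)^(7−k) over k:
  k=1: C(7,1)·0.24^1·0.76^6 = 0.323736
  k=2: C(7,2)·0.24^2·0.76^5 = 0.306697
  k=3: C(7,3)·0.24^3·0.76^4 = 0.161420
  k=4: C(7,4)·0.24^4·0.76^3 = 0.050975
Total = 0.842827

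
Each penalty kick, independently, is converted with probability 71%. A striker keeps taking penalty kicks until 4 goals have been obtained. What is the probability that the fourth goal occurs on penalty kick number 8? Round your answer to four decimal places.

Y = trial on which the fourth success occurs; negative binomial, r=4, p=0.71.
P(Y=8) = C(7,3) · p^4 · (1−p)^4
= 35 · 0.25412 · 0.0070728 = 0.062906

0.0629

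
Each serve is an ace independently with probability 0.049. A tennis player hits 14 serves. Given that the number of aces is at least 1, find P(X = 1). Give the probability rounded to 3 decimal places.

X ~ Binomial(14, 0.049). Want P(X=1 | X≥1) = P(X=1) / P(X≥1).
P(X=1) = C(14,1)·0.049^1·0.951^13 = 0.35700
P(X≥1) = 1 − 0.49491 = 0.50509
Ratio = 0.35700 / 0.50509 = 0.70681

0.707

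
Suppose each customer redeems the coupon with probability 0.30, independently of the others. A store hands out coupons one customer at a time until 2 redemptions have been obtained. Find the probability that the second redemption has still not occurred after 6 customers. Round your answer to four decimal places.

0.4202

Needing more than 6 customers ⇔ fewer than 2 successes in the first 6. With X ~ Binomial(6, 0.30), P(Y > 6) = P(X ≤ 1).
  k=0: C(6,0)·0.30^0·0.70^6 = 0.117649
  k=1: C(6,1)·0.30^1·0.70^5 = 0.302526
P(X ≤ 1) = 0.420175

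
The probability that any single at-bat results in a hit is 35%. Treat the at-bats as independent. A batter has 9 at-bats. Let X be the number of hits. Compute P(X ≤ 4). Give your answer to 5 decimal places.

0.82828

X ~ Binomial(9, 0.35); P(X ≤ 4) = Σ C(9,k) p^k (1−p)^(9−k) over k:
  k=0: C(9,0)·0.35^0·0.65^9 = 0.0207119
  k=1: C(9,1)·0.35^1·0.65^8 = 0.1003731
  k=2: C(9,2)·0.35^2·0.65^7 = 0.2161882
  k=3: C(9,3)·0.35^3·0.65^6 = 0.2716211
  k=4: C(9,4)·0.35^4·0.65^5 = 0.2193863
Total = 0.8282807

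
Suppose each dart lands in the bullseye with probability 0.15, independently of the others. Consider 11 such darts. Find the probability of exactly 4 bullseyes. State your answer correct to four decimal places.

0.0536

X ~ Binomial(n=11, p=0.15).
P(X=4) = C(11,4) · p^4 · (1−p)^7
= 330 · 0.00050625 · 0.32058 = 0.053556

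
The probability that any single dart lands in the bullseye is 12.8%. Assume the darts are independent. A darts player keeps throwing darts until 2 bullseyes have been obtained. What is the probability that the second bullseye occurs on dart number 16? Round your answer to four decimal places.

Y = trial on which the second success occurs; negative binomial, r=2, p=0.128.
P(Y=16) = C(15,1) · p^2 · (1−p)^14
= 15 · 0.016384 · 0.14697 = 0.036120

0.0361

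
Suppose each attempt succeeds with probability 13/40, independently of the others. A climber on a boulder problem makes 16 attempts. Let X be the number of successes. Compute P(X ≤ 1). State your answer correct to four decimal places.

0.0162

X ~ Binomial(16, 0.325); P(X ≤ 1) = Σ C(16,k) p^k (1−p)^(16−k) over k:
  k=0: C(16,0)·0.325^0·0.675^16 = 0.001857
  k=1: C(16,1)·0.325^1·0.675^15 = 0.014307
Total = 0.016165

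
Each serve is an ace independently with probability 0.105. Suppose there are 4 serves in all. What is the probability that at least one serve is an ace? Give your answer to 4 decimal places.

0.3584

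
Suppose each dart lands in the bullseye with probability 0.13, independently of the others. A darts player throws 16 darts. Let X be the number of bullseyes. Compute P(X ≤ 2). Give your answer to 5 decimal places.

0.65389

X ~ Binomial(16, 0.13); P(X ≤ 2) = Σ C(16,k) p^k (1−p)^(16−k) over k:
  k=0: C(16,0)·0.13^0·0.87^16 = 0.1077229
  k=1: C(16,1)·0.13^1·0.87^15 = 0.2575444
  k=2: C(16,2)·0.13^2·0.87^14 = 0.2886274
Total = 0.6538947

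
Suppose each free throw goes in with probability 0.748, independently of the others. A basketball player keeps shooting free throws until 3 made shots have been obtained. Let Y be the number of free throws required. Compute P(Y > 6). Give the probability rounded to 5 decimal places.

Needing more than 6 free throws ⇔ fewer than 3 successes in the first 6. With X ~ Binomial(6, 0.748), P(Y > 6) = P(X ≤ 2).
  k=0: C(6,0)·0.748^0·0.252^6 = 0.0002561
  k=1: C(6,1)·0.748^1·0.252^5 = 0.0045610
  k=2: C(6,2)·0.748^2·0.252^4 = 0.0338452
P(X ≤ 2) = 0.0386622

0.03866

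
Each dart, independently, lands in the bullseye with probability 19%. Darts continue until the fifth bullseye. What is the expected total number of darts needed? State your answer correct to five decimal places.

26.31579

Y = total darts until the fifth success; negative binomial with r=5, p=0.19.
E[Y] = r / p = 5 / 0.19 = 26.3157895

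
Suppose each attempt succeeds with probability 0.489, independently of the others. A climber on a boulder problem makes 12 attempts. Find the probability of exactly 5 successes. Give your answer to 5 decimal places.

0.20147

X ~ Binomial(n=12, p=0.489).
P(X=5) = C(12,5) · p^5 · (1−p)^7
= 792 · 0.02796 · 0.009098 = 0.2014725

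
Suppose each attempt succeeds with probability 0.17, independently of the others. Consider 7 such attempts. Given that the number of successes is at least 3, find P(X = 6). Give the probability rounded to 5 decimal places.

0.00140

X ~ Binomial(7, 0.17). Want P(X=6 | X≥3) = P(X=6) / P(X≥3).
P(X=6) = C(7,6)·0.17^6·0.83^1 = 0.0001402
P(X≥3) = 1 − 0.2713605 − 0.3890590 − 0.2390604 = 0.1005201
Ratio = 0.0001402 / 0.1005201 = 0.0013951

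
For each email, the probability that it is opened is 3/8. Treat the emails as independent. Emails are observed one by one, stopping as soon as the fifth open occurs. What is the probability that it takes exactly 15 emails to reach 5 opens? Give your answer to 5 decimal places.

Y = trial on which the fifth success occurs; negative binomial, r=5, p=0.375.
P(Y=15) = C(14,4) · p^5 · (1−p)^10
= 1001 · 0.0074158 · 0.0090949 = 0.0675135

0.06751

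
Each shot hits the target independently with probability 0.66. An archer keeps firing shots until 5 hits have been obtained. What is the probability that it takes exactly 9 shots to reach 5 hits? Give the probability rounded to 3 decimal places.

Y = trial on which the fifth success occurs; negative binomial, r=5, p=0.66.
P(Y=9) = C(8,4) · p^5 · (1−p)^4
= 70 · 0.12523 · 0.013363 = 0.11715

0.117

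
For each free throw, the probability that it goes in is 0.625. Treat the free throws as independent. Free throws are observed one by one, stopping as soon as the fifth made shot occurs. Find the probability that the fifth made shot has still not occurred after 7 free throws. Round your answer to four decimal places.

0.5247

Needing more than 7 free throws ⇔ fewer than 5 successes in the first 7. With X ~ Binomial(7, 0.625), P(Y > 7) = P(X ≤ 4).
  k=0: C(7,0)·0.625^0·0.375^7 = 0.001043
  k=1: C(7,1)·0.625^1·0.375^6 = 0.012167
  k=2: C(7,2)·0.625^2·0.375^5 = 0.060833
  k=3: C(7,3)·0.625^3·0.375^4 = 0.168979
  k=4: C(7,4)·0.625^4·0.375^3 = 0.281632
P(X ≤ 4) = 0.524653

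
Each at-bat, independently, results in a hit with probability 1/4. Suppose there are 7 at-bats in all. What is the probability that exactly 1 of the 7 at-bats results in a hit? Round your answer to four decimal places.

0.3115

X ~ Binomial(n=7, p=0.25).
P(X=1) = C(7,1) · p^1 · (1−p)^6
= 7 · 0.25 · 0.17798 = 0.311462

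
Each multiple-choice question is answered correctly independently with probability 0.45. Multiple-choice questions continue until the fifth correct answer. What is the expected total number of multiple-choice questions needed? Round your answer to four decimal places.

11.1111

Y = total multiple-choice questions until the fifth success; negative binomial with r=5, p=0.45.
E[Y] = r / p = 5 / 0.45 = 11.111111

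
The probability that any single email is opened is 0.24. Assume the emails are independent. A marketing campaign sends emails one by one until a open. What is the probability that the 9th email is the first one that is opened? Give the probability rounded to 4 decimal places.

Geometric (trials to first success), p = 0.24.
P(Y = 9) = (1−p)^8 · p = 0.1113 · 0.24 = 0.026713

0.0267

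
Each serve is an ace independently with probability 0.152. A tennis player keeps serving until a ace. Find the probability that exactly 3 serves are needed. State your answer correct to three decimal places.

Geometric (trials to first success), p = 0.152.
P(Y = 3) = (1−p)^2 · p = 0.7191 · 0.152 = 0.10930

0.109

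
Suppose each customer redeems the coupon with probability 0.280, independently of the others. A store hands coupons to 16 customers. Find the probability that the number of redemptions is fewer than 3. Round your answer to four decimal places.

X ~ Binomial(16, 0.28); P(X ≤ 2) = Σ C(16,k) p^k (1−p)^(16−k) over k:
  k=0: C(16,0)·0.28^0·0.72^16 = 0.005216
  k=1: C(16,1)·0.28^1·0.72^15 = 0.032454
  k=2: C(16,2)·0.28^2·0.72^14 = 0.094657
Total = 0.132326

0.1323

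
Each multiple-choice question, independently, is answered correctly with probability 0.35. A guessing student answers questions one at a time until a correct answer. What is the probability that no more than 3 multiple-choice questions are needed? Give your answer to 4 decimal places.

Y = number of multiple-choice questions to the first success; geometric, p = 0.35.
P(Y ≤ 3) = 1 − (1−p)^3 = 1 − 0.274625 = 0.725375

0.7254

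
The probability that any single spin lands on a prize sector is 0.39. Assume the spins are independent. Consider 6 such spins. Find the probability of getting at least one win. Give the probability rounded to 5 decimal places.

0.94848

P(at least one) = 1 − P(none) = 1 − (1 − 0.39)^6
= 1 − 0.0515204 = 0.9484796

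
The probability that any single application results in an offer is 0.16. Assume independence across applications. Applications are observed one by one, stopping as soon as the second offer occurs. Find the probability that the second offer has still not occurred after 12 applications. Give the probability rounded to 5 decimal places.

0.40549

Needing more than 12 applications ⇔ fewer than 2 successes in the first 12. With X ~ Binomial(12, 0.16), P(Y > 12) = P(X ≤ 1).
  k=0: C(12,0)·0.16^0·0.84^12 = 0.1234103
  k=1: C(12,1)·0.16^1·0.84^11 = 0.2820807
P(X ≤ 1) = 0.4054910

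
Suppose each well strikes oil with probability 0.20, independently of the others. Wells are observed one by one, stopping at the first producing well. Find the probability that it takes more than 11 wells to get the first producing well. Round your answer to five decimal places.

Y = number of wells to the first success; geometric, p = 0.20.
P(Y > 11) = P(first 11 all fail) = (1−p)^11 = 0.0858993

0.08590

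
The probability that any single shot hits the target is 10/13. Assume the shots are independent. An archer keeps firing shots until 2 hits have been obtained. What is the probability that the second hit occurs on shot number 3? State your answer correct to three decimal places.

0.273

Y = trial on which the second success occurs; negative binomial, r=2, p=0.769231.
P(Y=3) = C(2,1) · p^2 · (1−p)^1
= 2 · 0.59172 · 0.23077 = 0.27310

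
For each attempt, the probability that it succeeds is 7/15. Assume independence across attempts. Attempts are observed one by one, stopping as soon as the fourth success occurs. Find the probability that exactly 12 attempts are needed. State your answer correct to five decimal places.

0.05123

Y = trial on which the fourth success occurs; negative binomial, r=4, p=0.466667.
P(Y=12) = C(11,3) · p^4 · (1−p)^8
= 165 · 0.047427 · 0.0065462 = 0.0512272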